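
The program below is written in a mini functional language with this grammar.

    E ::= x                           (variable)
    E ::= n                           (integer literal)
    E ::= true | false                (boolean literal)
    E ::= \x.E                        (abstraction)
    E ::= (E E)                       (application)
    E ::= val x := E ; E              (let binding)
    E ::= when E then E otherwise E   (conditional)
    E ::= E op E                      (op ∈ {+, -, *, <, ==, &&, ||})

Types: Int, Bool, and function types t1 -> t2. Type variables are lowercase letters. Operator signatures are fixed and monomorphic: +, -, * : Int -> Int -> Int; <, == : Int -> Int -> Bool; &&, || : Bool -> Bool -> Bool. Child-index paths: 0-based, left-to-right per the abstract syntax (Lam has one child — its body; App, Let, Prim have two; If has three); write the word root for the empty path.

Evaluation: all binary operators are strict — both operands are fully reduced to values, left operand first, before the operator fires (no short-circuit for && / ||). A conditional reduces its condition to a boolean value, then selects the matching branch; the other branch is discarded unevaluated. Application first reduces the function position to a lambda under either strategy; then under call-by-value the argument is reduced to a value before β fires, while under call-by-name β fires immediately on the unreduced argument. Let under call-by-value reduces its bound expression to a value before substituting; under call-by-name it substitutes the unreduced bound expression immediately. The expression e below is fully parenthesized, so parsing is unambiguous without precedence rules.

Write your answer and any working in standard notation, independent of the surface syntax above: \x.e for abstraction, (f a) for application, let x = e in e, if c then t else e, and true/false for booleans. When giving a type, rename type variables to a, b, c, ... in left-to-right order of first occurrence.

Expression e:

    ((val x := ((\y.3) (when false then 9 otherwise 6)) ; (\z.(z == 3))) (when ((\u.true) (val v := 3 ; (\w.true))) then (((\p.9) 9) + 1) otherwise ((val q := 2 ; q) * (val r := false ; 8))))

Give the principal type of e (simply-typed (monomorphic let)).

Answer: Bool

Trace:
\y._ : a -> Int
  unify Bool ~ Bool
  unify Int ~ Int
  unify a -> Int ~ Int -> b
  unify a ~ Int
  unify Int ~ b
_ _ : Int
let x : Int
z : c
  unify c ~ Int
  unify Int ~ Int
\z._ : Int -> Bool
\u._ : d -> Bool
let v : Int
\w._ : e -> Bool
  unify d -> Bool ~ (e -> Bool) -> f
  unify d ~ e -> Bool
  unify Bool ~ f
_ _ : Bool
  unify Bool ~ Bool
\p._ : g -> Int
  unify g -> Int ~ Int -> h
  unify g ~ Int
  unify Int ~ h
_ _ : Int
  unify Int ~ Int
  unify Int ~ Int
let q : Int
q : Int
  unify Int ~ Int
let r : Bool
  unify Int ~ Int
  unify Int ~ Int
  unify Int -> Bool ~ Int -> i
  unify Int ~ Int
  unify Bool ~ i
_ _ : Bool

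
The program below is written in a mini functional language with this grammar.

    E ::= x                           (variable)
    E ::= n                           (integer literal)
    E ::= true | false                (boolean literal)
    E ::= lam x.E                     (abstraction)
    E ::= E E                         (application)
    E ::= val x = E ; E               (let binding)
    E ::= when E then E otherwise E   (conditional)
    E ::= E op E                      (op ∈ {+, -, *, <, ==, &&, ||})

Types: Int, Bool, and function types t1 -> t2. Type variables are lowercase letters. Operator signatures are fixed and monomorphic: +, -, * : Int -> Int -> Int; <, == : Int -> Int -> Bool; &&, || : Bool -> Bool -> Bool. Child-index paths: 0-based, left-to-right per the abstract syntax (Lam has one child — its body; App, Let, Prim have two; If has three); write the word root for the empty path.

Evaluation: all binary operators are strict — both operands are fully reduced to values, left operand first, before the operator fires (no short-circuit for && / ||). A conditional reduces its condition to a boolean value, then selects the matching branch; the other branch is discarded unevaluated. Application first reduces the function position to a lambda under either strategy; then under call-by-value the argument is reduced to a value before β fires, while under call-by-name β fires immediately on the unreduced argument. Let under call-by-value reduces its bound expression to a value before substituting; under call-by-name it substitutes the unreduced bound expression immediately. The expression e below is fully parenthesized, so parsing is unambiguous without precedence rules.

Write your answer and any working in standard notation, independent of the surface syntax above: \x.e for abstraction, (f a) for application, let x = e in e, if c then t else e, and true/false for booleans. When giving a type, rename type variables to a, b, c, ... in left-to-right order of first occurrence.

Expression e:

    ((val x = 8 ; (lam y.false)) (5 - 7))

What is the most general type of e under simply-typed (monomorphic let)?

Answer: Bool

Derivation:
let x : Int
\y._ : a -> Bool
  unify Int ~ Int
  unify Int ~ Int
  unify a -> Bool ~ Int -> b
  unify a ~ Int
  unify Bool ~ b
_ _ : Bool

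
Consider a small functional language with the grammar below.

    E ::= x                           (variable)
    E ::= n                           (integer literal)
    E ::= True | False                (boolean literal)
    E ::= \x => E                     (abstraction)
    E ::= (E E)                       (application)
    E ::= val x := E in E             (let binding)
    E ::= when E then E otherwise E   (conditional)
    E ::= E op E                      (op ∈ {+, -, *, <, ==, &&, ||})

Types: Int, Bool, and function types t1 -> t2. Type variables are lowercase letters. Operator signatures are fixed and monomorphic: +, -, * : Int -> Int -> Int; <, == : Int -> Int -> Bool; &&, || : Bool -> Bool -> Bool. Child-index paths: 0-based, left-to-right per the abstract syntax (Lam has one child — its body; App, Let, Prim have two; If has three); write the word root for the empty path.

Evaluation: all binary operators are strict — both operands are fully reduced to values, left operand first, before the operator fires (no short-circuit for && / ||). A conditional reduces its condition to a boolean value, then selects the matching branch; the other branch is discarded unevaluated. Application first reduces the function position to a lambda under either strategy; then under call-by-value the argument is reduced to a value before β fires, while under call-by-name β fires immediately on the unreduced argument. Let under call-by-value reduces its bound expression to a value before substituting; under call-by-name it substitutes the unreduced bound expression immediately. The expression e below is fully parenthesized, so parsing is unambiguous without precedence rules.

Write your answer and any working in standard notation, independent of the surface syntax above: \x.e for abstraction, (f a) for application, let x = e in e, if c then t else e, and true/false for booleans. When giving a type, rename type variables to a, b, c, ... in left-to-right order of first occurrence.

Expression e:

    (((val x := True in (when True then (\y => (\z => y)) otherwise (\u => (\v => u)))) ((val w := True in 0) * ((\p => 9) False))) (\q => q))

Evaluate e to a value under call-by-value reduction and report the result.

Answer: 0

Trace:
step 0: (((let x = true in (if true then (\y.(\z.y)) else (\u.(\v.u)))) ((let w = true in 0) * ((\p.9) false))) (\q.q))
step 1: [let@0.0] (((if true then (\y.(\z.y)) else (\u.(\v.u))) ((let w = true in 0) * ((\p.9) false))) (\q.q))
step 2: [if@0.0] (((\y.(\z.y)) ((let w = true in 0) * ((\p.9) false))) (\q.q))
step 3: [let@0.1.0] (((\y.(\z.y)) (0 * ((\p.9) false))) (\q.q))
step 4: [beta@0.1.1] (((\y.(\z.y)) (0 * 9)) (\q.q))
step 5: [delta@0.1] (((\y.(\z.y)) 0) (\q.q))
step 6: [beta@0] ((\z.0) (\q.q))
step 7: [beta@root] 0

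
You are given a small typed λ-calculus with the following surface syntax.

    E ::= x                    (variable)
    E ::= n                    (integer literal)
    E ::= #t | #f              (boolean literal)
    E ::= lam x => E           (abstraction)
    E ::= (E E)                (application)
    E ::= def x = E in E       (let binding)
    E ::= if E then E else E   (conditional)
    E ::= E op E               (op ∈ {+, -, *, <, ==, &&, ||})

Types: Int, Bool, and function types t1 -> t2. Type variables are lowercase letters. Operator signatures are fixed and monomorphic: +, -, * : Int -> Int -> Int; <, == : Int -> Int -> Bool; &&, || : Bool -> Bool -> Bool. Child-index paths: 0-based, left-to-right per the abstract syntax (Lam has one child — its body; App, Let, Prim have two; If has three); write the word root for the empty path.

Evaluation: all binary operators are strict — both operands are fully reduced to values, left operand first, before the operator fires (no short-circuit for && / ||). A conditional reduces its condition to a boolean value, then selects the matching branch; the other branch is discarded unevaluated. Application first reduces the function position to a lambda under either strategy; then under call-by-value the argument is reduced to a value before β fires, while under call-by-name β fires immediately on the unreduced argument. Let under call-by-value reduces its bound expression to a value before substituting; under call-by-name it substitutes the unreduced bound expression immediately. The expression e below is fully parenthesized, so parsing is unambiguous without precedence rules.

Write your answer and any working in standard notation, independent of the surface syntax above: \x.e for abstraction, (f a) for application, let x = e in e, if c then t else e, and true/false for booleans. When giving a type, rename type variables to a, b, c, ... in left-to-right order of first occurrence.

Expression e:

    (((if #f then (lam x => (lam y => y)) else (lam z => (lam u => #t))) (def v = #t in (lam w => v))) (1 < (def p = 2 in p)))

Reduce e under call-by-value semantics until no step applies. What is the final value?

Answer: true

Trace:
step 0: (((if false then (\x.(\y.y)) else (\z.(\u.true))) (let v = true in (\w.v))) (1 < (let p = 2 in p)))
step 1: [if@0.0] (((\z.(\u.true)) (let v = true in (\w.v))) (1 < (let p = 2 in p)))
step 2: [let@0.1] (((\z.(\u.true)) (\w.true)) (1 < (let p = 2 in p)))
step 3: [beta@0] ((\u.true) (1 < (let p = 2 in p)))
step 4: [let@1.1] ((\u.true) (1 < 2))
step 5: [delta@1] ((\u.true) true)
step 6: [beta@root] true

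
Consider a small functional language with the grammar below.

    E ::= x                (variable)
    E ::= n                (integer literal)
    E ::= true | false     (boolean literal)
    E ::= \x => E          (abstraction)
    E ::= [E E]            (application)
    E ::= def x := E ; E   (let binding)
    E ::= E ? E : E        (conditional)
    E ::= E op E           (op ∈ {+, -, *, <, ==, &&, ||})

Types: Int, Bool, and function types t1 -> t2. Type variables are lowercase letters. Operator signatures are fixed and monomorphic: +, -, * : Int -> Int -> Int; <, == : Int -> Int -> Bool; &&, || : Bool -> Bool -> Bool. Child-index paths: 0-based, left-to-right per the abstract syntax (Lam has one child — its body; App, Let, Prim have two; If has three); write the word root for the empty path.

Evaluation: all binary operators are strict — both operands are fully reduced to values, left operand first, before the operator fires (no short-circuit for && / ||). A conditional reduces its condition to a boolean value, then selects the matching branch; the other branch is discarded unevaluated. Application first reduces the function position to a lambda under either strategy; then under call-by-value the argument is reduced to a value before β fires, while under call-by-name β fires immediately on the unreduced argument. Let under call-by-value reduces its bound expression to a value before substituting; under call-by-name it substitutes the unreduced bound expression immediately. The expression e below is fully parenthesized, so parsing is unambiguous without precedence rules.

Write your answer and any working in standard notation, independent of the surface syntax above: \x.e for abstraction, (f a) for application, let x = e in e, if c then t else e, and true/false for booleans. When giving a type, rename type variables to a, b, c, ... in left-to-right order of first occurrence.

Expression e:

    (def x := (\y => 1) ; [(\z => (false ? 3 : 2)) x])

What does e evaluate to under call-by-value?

Working:
step 0: (let x = (\y.1) in ((\z.(if false then 3 else 2)) x))
step 1: [let@root] ((\z.(if false then 3 else 2)) (\y.1))
step 2: [beta@root] (if false then 3 else 2)
step 3: [if@root] 2

Answer: 2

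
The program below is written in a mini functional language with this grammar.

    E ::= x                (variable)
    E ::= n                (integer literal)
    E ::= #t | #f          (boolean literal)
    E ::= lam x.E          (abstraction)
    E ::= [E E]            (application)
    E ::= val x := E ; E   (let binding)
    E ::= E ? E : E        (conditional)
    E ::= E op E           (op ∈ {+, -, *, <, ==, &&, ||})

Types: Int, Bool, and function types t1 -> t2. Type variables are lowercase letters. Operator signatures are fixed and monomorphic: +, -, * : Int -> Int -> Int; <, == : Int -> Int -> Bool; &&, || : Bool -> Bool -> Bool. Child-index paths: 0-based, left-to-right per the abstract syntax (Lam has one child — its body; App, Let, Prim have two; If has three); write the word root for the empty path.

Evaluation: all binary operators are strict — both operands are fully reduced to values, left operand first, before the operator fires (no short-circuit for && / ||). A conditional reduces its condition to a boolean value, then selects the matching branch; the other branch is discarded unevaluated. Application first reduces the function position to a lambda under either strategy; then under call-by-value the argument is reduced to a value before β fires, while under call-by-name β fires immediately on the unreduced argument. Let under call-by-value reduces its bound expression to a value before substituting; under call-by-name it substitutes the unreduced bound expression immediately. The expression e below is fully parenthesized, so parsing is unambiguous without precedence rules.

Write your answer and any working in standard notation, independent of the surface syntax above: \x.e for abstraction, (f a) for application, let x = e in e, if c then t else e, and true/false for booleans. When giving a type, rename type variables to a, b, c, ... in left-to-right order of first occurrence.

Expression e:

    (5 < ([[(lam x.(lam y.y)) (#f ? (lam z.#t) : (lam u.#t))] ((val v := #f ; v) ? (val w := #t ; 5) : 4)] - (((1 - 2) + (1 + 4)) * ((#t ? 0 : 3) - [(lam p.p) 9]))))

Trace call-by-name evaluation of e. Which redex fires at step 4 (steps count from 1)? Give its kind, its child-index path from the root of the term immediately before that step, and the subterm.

Answer: if at 1.0 : (if false then (let w = true in 5) else 4)

Trace:
step 0: (5 < ((((\x.(\y.y)) (if false then (\z.true) else (\u.true))) (if (let v = false in v) then (let w = true in 5) else 4)) - (((1 - 2) + (1 + 4)) * ((if true then 0 else 3) - ((\p.p) 9)))))
step 1: [beta@1.0.0] (5 < (((\y.y) (if (let v = false in v) then (let w = true in 5) else 4)) - (((1 - 2) + (1 + 4)) * ((if true then 0 else 3) - ((\p.p) 9)))))
step 2: [beta@1.0] (5 < ((if (let v = false in v) then (let w = true in 5) else 4) - (((1 - 2) + (1 + 4)) * ((if true then 0 else 3) - ((\p.p) 9)))))
step 3: [let@1.0.0] (5 < ((if false then (let w = true in 5) else 4) - (((1 - 2) + (1 + 4)) * ((if true then 0 else 3) - ((\p.p) 9)))))
step 4: [if@1.0] (5 < (4 - (((1 - 2) + (1 + 4)) * ((if true then 0 else 3) - ((\p.p) 9)))))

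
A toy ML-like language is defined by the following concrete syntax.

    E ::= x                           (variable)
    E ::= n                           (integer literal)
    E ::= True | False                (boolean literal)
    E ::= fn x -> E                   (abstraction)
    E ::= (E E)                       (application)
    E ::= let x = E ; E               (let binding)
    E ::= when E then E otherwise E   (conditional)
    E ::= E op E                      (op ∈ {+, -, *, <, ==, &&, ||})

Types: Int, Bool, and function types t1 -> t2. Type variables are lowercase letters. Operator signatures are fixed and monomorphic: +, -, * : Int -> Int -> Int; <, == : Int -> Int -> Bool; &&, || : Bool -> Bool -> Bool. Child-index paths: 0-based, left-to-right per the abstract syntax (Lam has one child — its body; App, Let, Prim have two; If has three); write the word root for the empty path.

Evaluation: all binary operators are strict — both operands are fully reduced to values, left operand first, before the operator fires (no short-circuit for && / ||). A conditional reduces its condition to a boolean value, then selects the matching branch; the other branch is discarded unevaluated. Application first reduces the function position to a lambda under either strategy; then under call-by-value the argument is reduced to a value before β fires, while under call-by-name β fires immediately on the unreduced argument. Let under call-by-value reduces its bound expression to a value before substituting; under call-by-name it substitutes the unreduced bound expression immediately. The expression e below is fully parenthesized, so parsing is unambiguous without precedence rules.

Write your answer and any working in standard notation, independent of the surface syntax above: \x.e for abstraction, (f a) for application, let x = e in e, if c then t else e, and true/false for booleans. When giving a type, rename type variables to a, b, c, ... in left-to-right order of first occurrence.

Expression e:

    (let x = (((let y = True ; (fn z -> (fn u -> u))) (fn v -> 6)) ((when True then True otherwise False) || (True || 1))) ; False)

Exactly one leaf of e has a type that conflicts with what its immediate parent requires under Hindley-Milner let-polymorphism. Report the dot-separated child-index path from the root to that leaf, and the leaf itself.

Answer: 0.1.1.1 : 1

Trace:
let y : Bool
u : b
\u._ : b -> b
\z._ : a -> b -> b
\v._ : c -> Int
  unify a -> b -> b ~ (c -> Int) -> d
  unify a ~ c -> Int
  unify b -> b ~ d
_ _ : b -> b
  unify Bool ~ Bool
  unify Bool ~ Bool
  unify Bool ~ Bool
  unify Bool ~ Bool
  unify Int ~ Bool
  FAIL: mismatch Int ~ Bool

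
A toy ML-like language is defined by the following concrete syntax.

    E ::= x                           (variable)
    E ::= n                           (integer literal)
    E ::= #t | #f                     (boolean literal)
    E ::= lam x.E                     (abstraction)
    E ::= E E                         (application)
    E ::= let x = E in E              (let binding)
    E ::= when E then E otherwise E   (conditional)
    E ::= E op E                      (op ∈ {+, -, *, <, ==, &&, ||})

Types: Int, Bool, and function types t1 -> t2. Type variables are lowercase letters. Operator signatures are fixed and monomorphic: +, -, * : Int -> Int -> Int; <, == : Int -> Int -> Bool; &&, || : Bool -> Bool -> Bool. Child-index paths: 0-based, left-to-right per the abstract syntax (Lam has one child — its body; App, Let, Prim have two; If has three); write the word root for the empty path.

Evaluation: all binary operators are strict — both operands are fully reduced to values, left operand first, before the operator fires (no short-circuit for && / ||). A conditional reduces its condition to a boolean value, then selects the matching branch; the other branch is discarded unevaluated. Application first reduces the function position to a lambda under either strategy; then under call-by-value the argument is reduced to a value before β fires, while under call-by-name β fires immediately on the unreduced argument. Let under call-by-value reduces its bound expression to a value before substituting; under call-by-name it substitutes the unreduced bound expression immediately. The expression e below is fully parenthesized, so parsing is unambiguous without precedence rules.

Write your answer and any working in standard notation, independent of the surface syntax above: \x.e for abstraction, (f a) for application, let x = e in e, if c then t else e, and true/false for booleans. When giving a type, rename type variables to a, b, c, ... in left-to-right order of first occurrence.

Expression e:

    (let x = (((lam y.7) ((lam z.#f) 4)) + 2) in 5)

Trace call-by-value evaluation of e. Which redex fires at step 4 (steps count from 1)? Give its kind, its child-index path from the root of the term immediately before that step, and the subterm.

Working:
step 0: (let x = (((\y.7) ((\z.false) 4)) + 2) in 5)
step 1: [beta@0.0.1] (let x = (((\y.7) false) + 2) in 5)
step 2: [beta@0.0] (let x = (7 + 2) in 5)
step 3: [delta@0] (let x = 9 in 5)
step 4: [let@root] 5

Answer: let at root : (let x = 9 in 5)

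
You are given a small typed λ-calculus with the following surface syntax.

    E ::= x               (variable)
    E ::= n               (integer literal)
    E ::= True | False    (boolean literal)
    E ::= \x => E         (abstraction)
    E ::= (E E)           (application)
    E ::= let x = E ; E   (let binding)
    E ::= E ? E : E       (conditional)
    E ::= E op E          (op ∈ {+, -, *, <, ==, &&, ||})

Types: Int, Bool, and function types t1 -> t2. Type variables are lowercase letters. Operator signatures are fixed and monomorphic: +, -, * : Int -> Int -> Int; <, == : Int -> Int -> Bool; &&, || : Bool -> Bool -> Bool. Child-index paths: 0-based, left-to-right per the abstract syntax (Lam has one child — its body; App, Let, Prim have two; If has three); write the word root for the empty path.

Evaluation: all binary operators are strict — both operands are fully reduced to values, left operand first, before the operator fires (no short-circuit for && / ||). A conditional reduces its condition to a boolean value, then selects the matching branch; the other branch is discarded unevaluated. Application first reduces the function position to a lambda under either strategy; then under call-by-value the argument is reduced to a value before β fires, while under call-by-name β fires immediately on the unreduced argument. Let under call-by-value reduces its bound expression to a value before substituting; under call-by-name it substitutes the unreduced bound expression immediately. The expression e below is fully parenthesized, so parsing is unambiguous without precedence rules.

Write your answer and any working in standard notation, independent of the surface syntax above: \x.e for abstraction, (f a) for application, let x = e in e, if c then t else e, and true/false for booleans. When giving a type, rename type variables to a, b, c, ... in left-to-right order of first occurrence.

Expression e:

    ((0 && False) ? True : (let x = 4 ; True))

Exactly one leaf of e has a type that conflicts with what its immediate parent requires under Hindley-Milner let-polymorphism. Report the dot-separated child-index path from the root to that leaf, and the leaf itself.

Answer: 0.0 : 0

Working:
  unify Int ~ Bool
  FAIL: mismatch Int ~ Bool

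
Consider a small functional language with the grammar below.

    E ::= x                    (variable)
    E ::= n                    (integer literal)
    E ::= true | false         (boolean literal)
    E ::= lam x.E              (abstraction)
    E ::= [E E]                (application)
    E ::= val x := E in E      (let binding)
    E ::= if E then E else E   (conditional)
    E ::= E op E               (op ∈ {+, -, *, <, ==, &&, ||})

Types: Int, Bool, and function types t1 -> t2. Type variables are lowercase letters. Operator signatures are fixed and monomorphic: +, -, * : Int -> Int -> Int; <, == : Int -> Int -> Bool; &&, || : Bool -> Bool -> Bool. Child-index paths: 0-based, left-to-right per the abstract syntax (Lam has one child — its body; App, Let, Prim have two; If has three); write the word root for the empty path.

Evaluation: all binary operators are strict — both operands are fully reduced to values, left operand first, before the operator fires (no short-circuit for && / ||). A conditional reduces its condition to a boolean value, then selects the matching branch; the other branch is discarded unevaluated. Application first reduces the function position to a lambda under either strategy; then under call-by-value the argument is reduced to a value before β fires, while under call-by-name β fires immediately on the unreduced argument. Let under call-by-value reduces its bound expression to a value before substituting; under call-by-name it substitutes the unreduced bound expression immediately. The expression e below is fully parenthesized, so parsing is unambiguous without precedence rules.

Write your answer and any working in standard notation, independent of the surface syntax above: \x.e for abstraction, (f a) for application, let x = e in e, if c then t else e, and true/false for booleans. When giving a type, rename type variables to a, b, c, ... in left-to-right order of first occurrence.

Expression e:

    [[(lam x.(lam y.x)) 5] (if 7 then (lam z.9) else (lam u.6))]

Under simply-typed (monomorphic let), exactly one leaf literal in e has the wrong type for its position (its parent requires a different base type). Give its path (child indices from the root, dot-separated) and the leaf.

Trace:
x : a
\y._ : b -> a
\x._ : a -> b -> a
  unify a -> b -> a ~ Int -> c
  unify a ~ Int
  unify b -> Int ~ c
_ _ : b -> Int
  unify Int ~ Bool
  FAIL: mismatch Int ~ Bool

Answer: 1.0 : 7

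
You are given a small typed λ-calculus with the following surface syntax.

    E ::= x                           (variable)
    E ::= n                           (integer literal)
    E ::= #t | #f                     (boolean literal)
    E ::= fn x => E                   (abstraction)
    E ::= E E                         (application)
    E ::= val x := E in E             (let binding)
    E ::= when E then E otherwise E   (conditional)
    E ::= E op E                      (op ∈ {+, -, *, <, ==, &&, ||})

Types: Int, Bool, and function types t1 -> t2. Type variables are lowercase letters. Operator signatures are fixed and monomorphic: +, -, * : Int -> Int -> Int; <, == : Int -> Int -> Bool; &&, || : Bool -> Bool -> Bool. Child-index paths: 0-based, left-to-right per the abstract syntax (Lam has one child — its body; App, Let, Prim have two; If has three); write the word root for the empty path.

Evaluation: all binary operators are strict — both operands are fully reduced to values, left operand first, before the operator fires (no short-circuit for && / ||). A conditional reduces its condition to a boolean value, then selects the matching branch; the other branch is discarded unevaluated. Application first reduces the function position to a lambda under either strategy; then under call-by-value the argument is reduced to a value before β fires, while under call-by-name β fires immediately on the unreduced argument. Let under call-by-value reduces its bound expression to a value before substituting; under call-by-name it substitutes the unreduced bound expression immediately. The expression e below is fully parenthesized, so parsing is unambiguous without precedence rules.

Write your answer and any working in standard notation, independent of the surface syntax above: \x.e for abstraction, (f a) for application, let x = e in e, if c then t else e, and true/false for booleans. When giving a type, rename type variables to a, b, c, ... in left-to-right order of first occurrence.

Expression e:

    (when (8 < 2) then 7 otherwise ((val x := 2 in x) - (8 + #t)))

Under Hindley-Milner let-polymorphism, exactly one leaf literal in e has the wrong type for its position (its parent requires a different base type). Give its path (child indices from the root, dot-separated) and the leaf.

Answer: 2.1.1 : true

Working:
  unify Int ~ Int
  unify Int ~ Int
  unify Bool ~ Bool
let x : Int
x : Int
  unify Int ~ Int
  unify Int ~ Int
  unify Bool ~ Int
  FAIL: mismatch Bool ~ Int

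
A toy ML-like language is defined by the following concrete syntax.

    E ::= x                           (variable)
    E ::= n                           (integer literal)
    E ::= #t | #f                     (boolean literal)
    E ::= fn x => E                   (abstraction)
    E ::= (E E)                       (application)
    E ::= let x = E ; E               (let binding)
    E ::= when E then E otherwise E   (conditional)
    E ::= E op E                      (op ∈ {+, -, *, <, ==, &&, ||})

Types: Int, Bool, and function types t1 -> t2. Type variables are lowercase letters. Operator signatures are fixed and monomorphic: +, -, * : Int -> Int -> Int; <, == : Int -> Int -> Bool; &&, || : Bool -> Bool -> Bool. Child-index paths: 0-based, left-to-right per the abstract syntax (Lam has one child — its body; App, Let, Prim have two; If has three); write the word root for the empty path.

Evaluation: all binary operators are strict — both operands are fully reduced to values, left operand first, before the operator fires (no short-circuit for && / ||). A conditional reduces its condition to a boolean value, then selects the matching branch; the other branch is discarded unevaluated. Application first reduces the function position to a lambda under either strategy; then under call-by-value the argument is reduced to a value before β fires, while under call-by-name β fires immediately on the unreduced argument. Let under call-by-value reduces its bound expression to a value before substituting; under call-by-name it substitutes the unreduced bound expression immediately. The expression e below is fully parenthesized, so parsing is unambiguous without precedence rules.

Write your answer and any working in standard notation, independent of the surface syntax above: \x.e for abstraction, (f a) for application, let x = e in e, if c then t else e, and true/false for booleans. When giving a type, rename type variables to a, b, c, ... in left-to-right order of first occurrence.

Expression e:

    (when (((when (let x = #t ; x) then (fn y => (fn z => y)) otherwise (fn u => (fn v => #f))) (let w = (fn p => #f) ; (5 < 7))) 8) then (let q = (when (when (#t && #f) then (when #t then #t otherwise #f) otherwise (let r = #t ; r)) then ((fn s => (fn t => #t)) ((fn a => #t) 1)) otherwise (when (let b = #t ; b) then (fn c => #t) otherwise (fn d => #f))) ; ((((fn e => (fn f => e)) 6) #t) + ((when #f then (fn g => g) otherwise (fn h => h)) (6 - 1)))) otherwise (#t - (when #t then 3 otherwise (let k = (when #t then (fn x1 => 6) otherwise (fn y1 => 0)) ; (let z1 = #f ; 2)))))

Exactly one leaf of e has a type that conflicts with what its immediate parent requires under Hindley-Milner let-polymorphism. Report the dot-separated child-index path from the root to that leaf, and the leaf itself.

Answer: 2.0 : true

Trace:
let x : Bool
x : Bool
  unify Bool ~ Bool
y : a
\z._ : b -> a
\y._ : a -> b -> a
\v._ : d -> Bool
\u._ : c -> d -> Bool
  unify a -> b -> a ~ c -> d -> Bool
  unify a ~ c
  unify b -> c ~ d -> Bool
  unify b ~ d
  unify c ~ Bool
\p._ : e -> Bool
let w : forall. e -> Bool
  unify Int ~ Int
  unify Int ~ Int
  unify Bool -> d -> Bool ~ Bool -> f
  unify Bool ~ Bool
  unify d -> Bool ~ f
_ _ : d -> Bool
  unify d -> Bool ~ Int -> g
  unify d ~ Int
  unify Bool ~ g
_ _ : Bool
  unify Bool ~ Bool
  unify Bool ~ Bool
  unify Bool ~ Bool
  unify Bool ~ Bool
  unify Bool ~ Bool
  unify Bool ~ Bool
let r : Bool
r : Bool
  unify Bool ~ Bool
  unify Bool ~ Bool
\t._ : i -> Bool
\s._ : h -> i -> Bool
\a._ : j -> Bool
  unify j -> Bool ~ Int -> k
  unify j ~ Int
  unify Bool ~ k
_ _ : Bool
  unify h -> i -> Bool ~ Bool -> l
  unify h ~ Bool
  unify i -> Bool ~ l
_ _ : i -> Bool
let b : Bool
b : Bool
  unify Bool ~ Bool
\c._ : m -> Bool
\d._ : n -> Bool
  unify m -> Bool ~ n -> Bool
  unify m ~ n
  unify Bool ~ Bool
  unify i -> Bool ~ n -> Bool
  unify i ~ n
  unify Bool ~ Bool
let q : forall. n -> Bool
e : o
\f._ : p -> o
\e._ : o -> p -> o
  unify o -> p -> o ~ Int -> q
  unify o ~ Int
  unify p -> Int ~ q
_ _ : p -> Int
  unify p -> Int ~ Bool -> r
  unify p ~ Bool
  unify Int ~ r
_ _ : Int
  unify Int ~ Int
  unify Bool ~ Bool
g : s
\g._ : s -> s
h : t
\h._ : t -> t
  unify s -> s ~ t -> t
  unify s ~ t
  unify t ~ t
  unify Int ~ Int
  unify Int ~ Int
  unify t -> t ~ Int -> u
  unify t ~ Int
  unify Int ~ u
_ _ : Int
  unify Int ~ Int
  unify Bool ~ Int
  FAIL: mismatch Bool ~ Int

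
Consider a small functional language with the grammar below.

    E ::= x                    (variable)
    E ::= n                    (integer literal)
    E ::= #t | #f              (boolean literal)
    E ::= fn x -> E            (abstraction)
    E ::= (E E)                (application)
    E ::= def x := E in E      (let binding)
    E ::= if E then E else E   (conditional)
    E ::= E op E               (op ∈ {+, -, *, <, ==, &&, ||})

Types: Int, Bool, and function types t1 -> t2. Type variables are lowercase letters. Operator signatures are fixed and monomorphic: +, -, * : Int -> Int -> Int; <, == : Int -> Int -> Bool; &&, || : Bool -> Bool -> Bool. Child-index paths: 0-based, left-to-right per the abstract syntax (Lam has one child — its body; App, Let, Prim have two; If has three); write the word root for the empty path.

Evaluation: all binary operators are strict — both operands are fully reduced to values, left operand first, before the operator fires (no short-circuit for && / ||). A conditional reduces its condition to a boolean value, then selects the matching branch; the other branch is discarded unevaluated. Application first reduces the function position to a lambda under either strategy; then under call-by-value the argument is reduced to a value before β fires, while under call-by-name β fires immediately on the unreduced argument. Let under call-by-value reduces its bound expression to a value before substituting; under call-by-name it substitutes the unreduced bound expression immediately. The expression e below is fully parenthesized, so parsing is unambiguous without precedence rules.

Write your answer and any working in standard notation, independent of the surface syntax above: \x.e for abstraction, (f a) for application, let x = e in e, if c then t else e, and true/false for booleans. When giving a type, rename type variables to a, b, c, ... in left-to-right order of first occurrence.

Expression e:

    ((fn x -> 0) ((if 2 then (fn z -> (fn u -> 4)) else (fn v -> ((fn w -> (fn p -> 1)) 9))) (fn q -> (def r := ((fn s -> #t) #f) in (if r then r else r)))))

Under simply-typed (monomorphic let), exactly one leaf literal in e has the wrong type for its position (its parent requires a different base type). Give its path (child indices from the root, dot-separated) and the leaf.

Working:
\x._ : a -> Int
  unify Int ~ Bool
  FAIL: mismatch Int ~ Bool

Answer: 1.0.0 : 2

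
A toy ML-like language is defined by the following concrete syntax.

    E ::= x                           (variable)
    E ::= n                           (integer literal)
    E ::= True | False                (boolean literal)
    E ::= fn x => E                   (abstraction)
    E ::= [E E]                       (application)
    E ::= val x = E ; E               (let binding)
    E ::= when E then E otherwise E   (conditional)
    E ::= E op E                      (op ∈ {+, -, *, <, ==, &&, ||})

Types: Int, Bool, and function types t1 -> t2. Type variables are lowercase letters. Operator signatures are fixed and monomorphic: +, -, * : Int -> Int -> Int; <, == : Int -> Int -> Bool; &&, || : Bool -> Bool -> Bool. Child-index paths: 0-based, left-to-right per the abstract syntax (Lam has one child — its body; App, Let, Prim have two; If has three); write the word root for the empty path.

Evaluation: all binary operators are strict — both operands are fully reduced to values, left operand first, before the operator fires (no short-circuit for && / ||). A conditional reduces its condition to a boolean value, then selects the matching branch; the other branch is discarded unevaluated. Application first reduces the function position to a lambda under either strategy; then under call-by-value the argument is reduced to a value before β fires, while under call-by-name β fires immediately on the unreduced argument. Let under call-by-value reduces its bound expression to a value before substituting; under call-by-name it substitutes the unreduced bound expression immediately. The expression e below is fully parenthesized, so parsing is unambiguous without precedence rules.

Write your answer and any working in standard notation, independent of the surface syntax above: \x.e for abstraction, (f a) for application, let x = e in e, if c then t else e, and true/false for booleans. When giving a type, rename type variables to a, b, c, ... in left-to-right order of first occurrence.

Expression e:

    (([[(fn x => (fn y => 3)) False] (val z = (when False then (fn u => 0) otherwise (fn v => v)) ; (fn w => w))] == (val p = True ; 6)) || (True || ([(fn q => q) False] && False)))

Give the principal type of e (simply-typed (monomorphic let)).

Answer: Bool

Trace:
\y._ : b -> Int
\x._ : a -> b -> Int
  unify a -> b -> Int ~ Bool -> c
  unify a ~ Bool
  unify b -> Int ~ c
_ _ : b -> Int
  unify Bool ~ Bool
\u._ : d -> Int
v : e
\v._ : e -> e
  unify d -> Int ~ e -> e
  unify d ~ e
  unify Int ~ e
let z : Int -> Int
w : f
\w._ : f -> f
  unify b -> Int ~ (f -> f) -> g
  unify b ~ f -> f
  unify Int ~ g
_ _ : Int
  unify Int ~ Int
let p : Bool
  unify Int ~ Int
  unify Bool ~ Bool
  unify Bool ~ Bool
q : h
\q._ : h -> h
  unify h -> h ~ Bool -> i
  unify h ~ Bool
  unify Bool ~ i
_ _ : Bool
  unify Bool ~ Bool
  unify Bool ~ Bool
  unify Bool ~ Bool
  unify Bool ~ Bool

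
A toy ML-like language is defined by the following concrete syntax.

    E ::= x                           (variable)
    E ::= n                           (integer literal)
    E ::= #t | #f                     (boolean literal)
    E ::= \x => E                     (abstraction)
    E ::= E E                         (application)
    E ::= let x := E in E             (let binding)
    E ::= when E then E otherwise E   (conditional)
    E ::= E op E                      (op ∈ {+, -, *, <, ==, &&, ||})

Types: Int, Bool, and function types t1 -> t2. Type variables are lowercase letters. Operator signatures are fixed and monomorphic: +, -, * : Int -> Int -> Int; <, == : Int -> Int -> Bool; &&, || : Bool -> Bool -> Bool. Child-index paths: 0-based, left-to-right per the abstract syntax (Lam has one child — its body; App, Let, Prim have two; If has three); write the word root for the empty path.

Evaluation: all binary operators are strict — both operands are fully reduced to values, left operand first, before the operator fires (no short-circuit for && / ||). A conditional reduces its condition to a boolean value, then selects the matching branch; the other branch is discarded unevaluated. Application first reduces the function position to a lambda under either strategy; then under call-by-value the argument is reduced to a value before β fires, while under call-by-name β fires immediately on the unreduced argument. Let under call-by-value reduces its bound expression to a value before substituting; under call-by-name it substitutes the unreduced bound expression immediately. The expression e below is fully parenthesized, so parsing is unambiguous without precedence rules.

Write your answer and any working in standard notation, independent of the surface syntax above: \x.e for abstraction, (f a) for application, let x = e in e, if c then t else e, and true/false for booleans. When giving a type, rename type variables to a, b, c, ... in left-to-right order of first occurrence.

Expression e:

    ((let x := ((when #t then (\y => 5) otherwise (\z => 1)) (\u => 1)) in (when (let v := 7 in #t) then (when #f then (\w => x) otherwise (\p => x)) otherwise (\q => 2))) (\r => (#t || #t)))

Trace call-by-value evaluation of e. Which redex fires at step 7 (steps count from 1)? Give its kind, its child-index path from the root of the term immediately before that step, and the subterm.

Working:
step 0: ((let x = ((if true then (\y.5) else (\z.1)) (\u.1)) in (if (let v = 7 in true) then (if false then (\w.x) else (\p.x)) else (\q.2))) (\r.(true || true)))
step 1: [if@0.0.0] ((let x = ((\y.5) (\u.1)) in (if (let v = 7 in true) then (if false then (\w.x) else (\p.x)) else (\q.2))) (\r.(true || true)))
step 2: [beta@0.0] ((let x = 5 in (if (let v = 7 in true) then (if false then (\w.x) else (\p.x)) else (\q.2))) (\r.(true || true)))
step 3: [let@0] ((if (let v = 7 in true) then (if false then (\w.5) else (\p.5)) else (\q.2)) (\r.(true || true)))
step 4: [let@0.0] ((if true then (if false then (\w.5) else (\p.5)) else (\q.2)) (\r.(true || true)))
step 5: [if@0] ((if false then (\w.5) else (\p.5)) (\r.(true || true)))
step 6: [if@0] ((\p.5) (\r.(true || true)))
step 7: [beta@root] 5

Answer: beta at root : ((\p.5) (\r.(true || true)))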